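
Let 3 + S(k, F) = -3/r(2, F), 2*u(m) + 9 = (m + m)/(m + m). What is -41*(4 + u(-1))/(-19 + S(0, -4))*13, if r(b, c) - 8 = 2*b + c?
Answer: 0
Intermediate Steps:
u(m) = -4 (u(m) = -9/2 + ((m + m)/(m + m))/2 = -9/2 + ((2*m)/((2*m)))/2 = -9/2 + ((2*m)*(1/(2*m)))/2 = -9/2 + (½)*1 = -9/2 + ½ = -4)
r(b, c) = 8 + c + 2*b (r(b, c) = 8 + (2*b + c) = 8 + (c + 2*b) = 8 + c + 2*b)
S(k, F) = -3 - 3/(12 + F) (S(k, F) = -3 - 3/(8 + F + 2*2) = -3 - 3/(8 + F + 4) = -3 - 3/(12 + F))
-41*(4 + u(-1))/(-19 + S(0, -4))*13 = -41*(4 - 4)/(-19 + 3*(-13 - 1*(-4))/(12 - 4))*13 = -0/(-19 + 3*(-13 + 4)/8)*13 = -0/(-19 + 3*(⅛)*(-9))*13 = -0/(-19 - 27/8)*13 = -0/(-179/8)*13 = -0*(-8)/179*13 = -41*0*13 = 0*13 = 0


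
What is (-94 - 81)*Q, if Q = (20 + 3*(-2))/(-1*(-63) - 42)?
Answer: -350/3 ≈ -116.67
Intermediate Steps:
Q = ⅔ (Q = (20 - 6)/(63 - 42) = 14/21 = 14*(1/21) = ⅔ ≈ 0.66667)
(-94 - 81)*Q = (-94 - 81)*(⅔) = -175*⅔ = -350/3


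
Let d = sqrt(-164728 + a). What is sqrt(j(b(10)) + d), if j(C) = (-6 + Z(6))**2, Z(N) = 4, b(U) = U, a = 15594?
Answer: sqrt(4 + I*sqrt(149134)) ≈ 13.968 + 13.824*I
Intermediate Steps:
d = I*sqrt(149134) (d = sqrt(-164728 + 15594) = sqrt(-149134) = I*sqrt(149134) ≈ 386.18*I)
j(C) = 4 (j(C) = (-6 + 4)**2 = (-2)**2 = 4)
sqrt(j(b(10)) + d) = sqrt(4 + I*sqrt(149134))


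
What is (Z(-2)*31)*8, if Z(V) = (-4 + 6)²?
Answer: 992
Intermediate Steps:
Z(V) = 4 (Z(V) = 2² = 4)
(Z(-2)*31)*8 = (4*31)*8 = 124*8 = 992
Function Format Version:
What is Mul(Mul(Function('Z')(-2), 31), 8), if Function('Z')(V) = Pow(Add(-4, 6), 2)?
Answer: 992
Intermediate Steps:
Function('Z')(V) = 4 (Function('Z')(V) = Pow(2, 2) = 4)
Mul(Mul(Function('Z')(-2), 31), 8) = Mul(Mul(4, 31), 8) = Mul(124, 8) = 992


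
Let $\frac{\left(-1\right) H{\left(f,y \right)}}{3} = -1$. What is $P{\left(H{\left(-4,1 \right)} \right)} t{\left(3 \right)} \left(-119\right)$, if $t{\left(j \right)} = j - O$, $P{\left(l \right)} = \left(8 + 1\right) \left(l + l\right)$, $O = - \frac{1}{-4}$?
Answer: $- \frac{35343}{2} \approx -17672.0$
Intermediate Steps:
$O = \frac{1}{4}$ ($O = \left(-1\right) \left(- \frac{1}{4}\right) = \frac{1}{4} \approx 0.25$)
$H{\left(f,y \right)} = 3$ ($H{\left(f,y \right)} = \left(-3\right) \left(-1\right) = 3$)
$P{\left(l \right)} = 18 l$ ($P{\left(l \right)} = 9 \cdot 2 l = 18 l$)
$t{\left(j \right)} = - \frac{1}{4} + j$ ($t{\left(j \right)} = j - \frac{1}{4} = - \frac{1}{4} + j$)
$P{\left(H{\left(-4,1 \right)} \right)} t{\left(3 \right)} \left(-119\right) = 18 \cdot 3 \left(- \frac{1}{4} + 3\right) \left(-119\right) = 54 \cdot \frac{11}{4} \left(-119\right) = \frac{297}{2} \left(-119\right) = - \frac{35343}{2}$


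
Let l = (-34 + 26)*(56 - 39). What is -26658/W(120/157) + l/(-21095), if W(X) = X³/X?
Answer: -154015286251/3375200 ≈ -45631.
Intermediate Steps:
l = -136 (l = -8*17 = -136)
W(X) = X²
-26658/W(120/157) + l/(-21095) = -26658/((120/157)²) - 136/(-21095) = -26658/((120*(1/157))²) - 136*(-1/21095) = -26658/((120/157)²) + 136/21095 = -26658/14400/24649 + 136/21095 = -26658*24649/14400 + 136/21095 = -36505169/800 + 136/21095 = -154015286251/3375200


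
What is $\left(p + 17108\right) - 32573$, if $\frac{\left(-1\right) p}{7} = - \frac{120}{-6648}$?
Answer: $- \frac{4283840}{277} \approx -15465.0$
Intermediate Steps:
$p = - \frac{35}{277}$ ($p = - 7 \left(- \frac{120}{-6648}\right) = - 7 \left(\left(-120\right) \left(- \frac{1}{6648}\right)\right) = \left(-7\right) \frac{5}{277} = - \frac{35}{277} \approx -0.12635$)
$\left(p + 17108\right) - 32573 = \left(- \frac{35}{277} + 17108\right) - 32573 = \frac{4738881}{277} - 32573 = - \frac{4283840}{277}$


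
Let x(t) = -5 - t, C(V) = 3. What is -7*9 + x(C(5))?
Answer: -71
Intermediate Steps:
-7*9 + x(C(5)) = -7*9 + (-5 - 1*3) = -63 + (-5 - 3) = -63 - 8 = -71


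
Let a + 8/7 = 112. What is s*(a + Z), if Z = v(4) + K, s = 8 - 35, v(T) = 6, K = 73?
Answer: -35883/7 ≈ -5126.1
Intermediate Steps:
s = -27
a = 776/7 (a = -8/7 + 112 = 776/7 ≈ 110.86)
Z = 79 (Z = 6 + 73 = 79)
s*(a + Z) = -27*(776/7 + 79) = -27*1329/7 = -35883/7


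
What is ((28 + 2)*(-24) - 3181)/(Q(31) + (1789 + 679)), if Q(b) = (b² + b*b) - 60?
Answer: -3901/4330 ≈ -0.90092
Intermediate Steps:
Q(b) = -60 + 2*b² (Q(b) = (b² + b²) - 60 = 2*b² - 60 = -60 + 2*b²)
((28 + 2)*(-24) - 3181)/(Q(31) + (1789 + 679)) = ((28 + 2)*(-24) - 3181)/((-60 + 2*31²) + (1789 + 679)) = (30*(-24) - 3181)/((-60 + 2*961) + 2468) = (-720 - 3181)/((-60 + 1922) + 2468) = -3901/(1862 + 2468) = -3901/4330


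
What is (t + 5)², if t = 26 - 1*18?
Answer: 169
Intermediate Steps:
t = 8 (t = 26 - 18 = 8)
(t + 5)² = (8 + 5)² = 13² = 169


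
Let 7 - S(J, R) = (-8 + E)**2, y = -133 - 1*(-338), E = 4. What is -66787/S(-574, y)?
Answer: 66787/9 ≈ 7420.8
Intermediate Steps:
y = 205 (y = -133 + 338 = 205)
S(J, R) = -9 (S(J, R) = 7 - (-8 + 4)**2 = 7 - 1*(-4)**2 = 7 - 1*16 = 7 - 16 = -9)
-66787/S(-574, y) = -66787/(-9) = -66787*(-1/9) = 66787/9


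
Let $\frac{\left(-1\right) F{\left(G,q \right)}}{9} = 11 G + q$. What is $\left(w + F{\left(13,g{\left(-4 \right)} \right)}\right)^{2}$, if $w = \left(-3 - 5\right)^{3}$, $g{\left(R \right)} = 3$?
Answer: $3334276$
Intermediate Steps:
$F{\left(G,q \right)} = - 99 G - 9 q$ ($F{\left(G,q \right)} = - 9 \left(11 G + q\right) = - 9 \left(q + 11 G\right) = - 99 G - 9 q$)
$w = -512$ ($w = \left(-3 - 5\right)^{3} = \left(-8\right)^{3} = -512$)
$\left(w + F{\left(13,g{\left(-4 \right)} \right)}\right)^{2} = \left(-512 - 1314\right)^{2} = \left(-1826\right)^{2} = 3334276$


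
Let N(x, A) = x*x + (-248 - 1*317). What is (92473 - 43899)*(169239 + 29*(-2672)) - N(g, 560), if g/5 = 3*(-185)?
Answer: 4449013014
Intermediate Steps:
g = -2775 (g = 5*(3*(-185)) = 5*(-555) = -2775)
N(x, A) = -565 + x**2 (N(x, A) = x**2 + (-248 - 317) = x**2 - 565 = -565 + x**2)
(92473 - 43899)*(169239 + 29*(-2672)) - N(g, 560) = (92473 - 43899)*(169239 + 29*(-2672)) - (-565 + (-2775)**2) = 48574*(169239 - 77488) - (-565 + 7700625) = 48574*91751 - 1*7700060 = 4456713074 - 7700060 = 4449013014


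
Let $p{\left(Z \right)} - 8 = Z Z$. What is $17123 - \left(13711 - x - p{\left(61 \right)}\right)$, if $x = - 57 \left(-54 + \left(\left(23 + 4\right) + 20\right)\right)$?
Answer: $7540$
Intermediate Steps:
$p{\left(Z \right)} = 8 + Z^{2}$ ($p{\left(Z \right)} = 8 + Z Z = 8 + Z^{2}$)
$x = 399$ ($x = - 57 \left(-54 + \left(27 + 20\right)\right) = - 57 \left(-54 + 47\right) = \left(-57\right) \left(-7\right) = 399$)
$17123 - \left(13711 - x - p{\left(61 \right)}\right) = 17123 + \left(\left(\left(8 + 61^{2}\right) + 399\right) - 13711\right) = 17123 + \left(\left(\left(8 + 3721\right) + 399\right) - 13711\right) = 17123 + \left(\left(3729 + 399\right) - 13711\right) = 17123 + \left(4128 - 13711\right) = 17123 - 9583 = 7540$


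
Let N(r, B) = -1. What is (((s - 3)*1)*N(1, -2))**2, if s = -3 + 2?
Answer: 16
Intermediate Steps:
s = -1
(((s - 3)*1)*N(1, -2))**2 = (((-1 - 3)*1)*(-1))**2 = (-4*1*(-1))**2 = (-4*(-1))**2 = 4**2 = 16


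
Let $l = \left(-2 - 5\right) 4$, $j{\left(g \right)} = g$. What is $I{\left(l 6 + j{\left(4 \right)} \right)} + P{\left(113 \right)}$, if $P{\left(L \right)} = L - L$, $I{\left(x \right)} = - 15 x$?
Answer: $2460$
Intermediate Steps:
$l = -28$ ($l = \left(-7\right) 4 = -28$)
$P{\left(L \right)} = 0$
$I{\left(l 6 + j{\left(4 \right)} \right)} + P{\left(113 \right)} = - 15 \left(\left(-28\right) 6 + 4\right) + 0 = - 15 \left(-168 + 4\right) + 0 = \left(-15\right) \left(-164\right) + 0 = 2460 + 0 = 2460$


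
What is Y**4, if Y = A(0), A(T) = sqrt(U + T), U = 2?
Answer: 4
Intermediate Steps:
A(T) = sqrt(2 + T)
Y = sqrt(2) (Y = sqrt(2 + 0) = sqrt(2) ≈ 1.4142)
Y**4 = (sqrt(2))**4 = 4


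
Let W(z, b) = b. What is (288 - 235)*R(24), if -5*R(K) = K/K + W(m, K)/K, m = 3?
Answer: -106/5 ≈ -21.200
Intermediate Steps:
R(K) = -⅖ (R(K) = -(K/K + K/K)/5 = -(1 + 1)/5 = -⅕*2 = -⅖)
(288 - 235)*R(24) = (288 - 235)*(-⅖) = 53*(-⅖) = -106/5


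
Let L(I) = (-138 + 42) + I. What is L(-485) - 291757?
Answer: -292338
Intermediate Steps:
L(I) = -96 + I
L(-485) - 291757 = (-96 - 485) - 291757 = -581 - 291757 = -292338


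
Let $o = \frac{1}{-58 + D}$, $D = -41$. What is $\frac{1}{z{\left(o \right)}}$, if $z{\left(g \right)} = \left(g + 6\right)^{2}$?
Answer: $\frac{9801}{351649} \approx 0.027872$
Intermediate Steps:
$o = - \frac{1}{99}$ ($o = \frac{1}{-58 - 41} = \frac{1}{-99} = - \frac{1}{99} \approx -0.010101$)
$z{\left(g \right)} = \left(6 + g\right)^{2}$
$\frac{1}{z{\left(o \right)}} = \frac{1}{\left(6 - \frac{1}{99}\right)^{2}} = \frac{1}{\left(\frac{593}{99}\right)^{2}} = \frac{1}{\frac{351649}{9801}} = \frac{9801}{351649}$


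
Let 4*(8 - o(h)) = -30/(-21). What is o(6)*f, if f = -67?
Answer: -7169/14 ≈ -512.07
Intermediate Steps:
o(h) = 107/14 (o(h) = 8 - (-15)/(2*(-21)) = 8 - (-15)*(-1)/(2*21) = 8 - ¼*10/7 = 8 - 5/14 = 107/14)
o(6)*f = (107/14)*(-67) = -7169/14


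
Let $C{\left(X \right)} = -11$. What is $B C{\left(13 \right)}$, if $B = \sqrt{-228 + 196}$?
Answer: $- 44 i \sqrt{2} \approx - 62.225 i$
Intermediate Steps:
$B = 4 i \sqrt{2}$ ($B = \sqrt{-32} = 4 i \sqrt{2} \approx 5.6569 i$)
$B C{\left(13 \right)} = 4 i \sqrt{2} \left(-11\right) = - 44 i \sqrt{2}$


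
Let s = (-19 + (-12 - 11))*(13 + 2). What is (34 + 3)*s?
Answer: -23310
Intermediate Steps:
s = -630 (s = (-19 - 23)*15 = -42*15 = -630)
(34 + 3)*s = (34 + 3)*(-630) = 37*(-630) = -23310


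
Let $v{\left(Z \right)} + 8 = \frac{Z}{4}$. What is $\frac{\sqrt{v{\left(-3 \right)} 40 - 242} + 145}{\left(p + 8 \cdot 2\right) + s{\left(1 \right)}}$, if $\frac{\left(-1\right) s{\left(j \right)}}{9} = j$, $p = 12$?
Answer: $\frac{145}{19} + \frac{4 i \sqrt{37}}{19} \approx 7.6316 + 1.2806 i$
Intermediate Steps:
$s{\left(j \right)} = - 9 j$
$v{\left(Z \right)} = -8 + \frac{Z}{4}$
$\frac{\sqrt{v{\left(-3 \right)} 40 - 242} + 145}{\left(p + 8 \cdot 2\right) + s{\left(1 \right)}} = \frac{\sqrt{\left(-8 + \frac{1}{4} \left(-3\right)\right) 40 - 242} + 145}{\left(12 + 8 \cdot 2\right) - 9} = \frac{\sqrt{\left(-8 - \frac{3}{4}\right) 40 - 242} + 145}{\left(12 + 16\right) - 9} = \frac{\sqrt{\left(- \frac{35}{4}\right) 40 - 242} + 145}{28 - 9} = \frac{\sqrt{-350 - 242} + 145}{19} = \left(\sqrt{-592} + 145\right) \frac{1}{19} = \left(4 i \sqrt{37} + 145\right) \frac{1}{19} = \left(145 + 4 i \sqrt{37}\right) \frac{1}{19} = \frac{145}{19} + \frac{4 i \sqrt{37}}{19}$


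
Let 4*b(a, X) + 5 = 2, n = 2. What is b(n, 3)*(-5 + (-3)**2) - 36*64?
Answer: -2307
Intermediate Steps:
b(a, X) = -3/4 (b(a, X) = -5/4 + (1/4)*2 = -5/4 + 1/2 = -3/4)
b(n, 3)*(-5 + (-3)**2) - 36*64 = -3*(-5 + (-3)**2)/4 - 36*64 = -3*(-5 + 9)/4 - 2304 = -3/4*4 - 2304 = -3 - 2304 = -2307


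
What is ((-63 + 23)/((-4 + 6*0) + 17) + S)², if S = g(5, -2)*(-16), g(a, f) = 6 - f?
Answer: 2903616/169 ≈ 17181.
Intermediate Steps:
S = -128 (S = (6 - 1*(-2))*(-16) = (6 + 2)*(-16) = 8*(-16) = -128)
((-63 + 23)/((-4 + 6*0) + 17) + S)² = ((-63 + 23)/((-4 + 6*0) + 17) - 128)² = (-40/((-4 + 0) + 17) - 128)² = (-40/(-4 + 17) - 128)² = (-40/13 - 128)² = (-1704/13)² = 2903616/169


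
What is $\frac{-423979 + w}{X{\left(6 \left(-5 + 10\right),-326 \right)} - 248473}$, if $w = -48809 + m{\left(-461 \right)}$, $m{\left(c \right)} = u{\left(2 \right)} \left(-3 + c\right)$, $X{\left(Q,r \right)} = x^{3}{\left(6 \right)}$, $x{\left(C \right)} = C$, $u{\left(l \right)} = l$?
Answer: $\frac{473716}{248257} \approx 1.9082$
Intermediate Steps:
$X{\left(Q,r \right)} = 216$ ($X{\left(Q,r \right)} = 6^{3} = 216$)
$m{\left(c \right)} = -6 + 2 c$ ($m{\left(c \right)} = 2 \left(-3 + c\right) = -6 + 2 c$)
$w = -49737$ ($w = -48809 + \left(-6 + 2 \left(-461\right)\right) = -48809 - 928 = -49737$)
$\frac{-423979 + w}{X{\left(6 \left(-5 + 10\right),-326 \right)} - 248473} = \frac{-423979 - 49737}{216 - 248473} = - \frac{473716}{-248257} = \left(-473716\right) \left(- \frac{1}{248257}\right) = \frac{473716}{248257}$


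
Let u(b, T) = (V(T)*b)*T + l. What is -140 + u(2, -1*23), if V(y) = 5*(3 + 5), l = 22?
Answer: -1958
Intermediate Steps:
V(y) = 40 (V(y) = 5*8 = 40)
u(b, T) = 22 + 40*T*b (u(b, T) = (40*b)*T + 22 = 40*T*b + 22 = 22 + 40*T*b)
-140 + u(2, -1*23) = -140 + (22 + 40*(-1*23)*2) = -140 + (22 + 40*(-23)*2) = -140 + (22 - 1840) = -140 - 1818 = -1958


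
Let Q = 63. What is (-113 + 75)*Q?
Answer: -2394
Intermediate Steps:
(-113 + 75)*Q = (-113 + 75)*63 = -38*63 = -2394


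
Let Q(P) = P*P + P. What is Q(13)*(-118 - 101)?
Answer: -39858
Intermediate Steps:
Q(P) = P + P² (Q(P) = P² + P = P + P²)
Q(13)*(-118 - 101) = (13*(1 + 13))*(-118 - 101) = (13*14)*(-219) = 182*(-219) = -39858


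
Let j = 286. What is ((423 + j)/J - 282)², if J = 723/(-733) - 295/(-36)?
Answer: 1220054741035524/36178702849 ≈ 33723.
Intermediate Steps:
J = 190207/26388 (J = 723*(-1/733) - 295*(-1/36) = -723/733 + 295/36 = 190207/26388 ≈ 7.2081)
((423 + j)/J - 282)² = ((423 + 286)/(190207/26388) - 282)² = (709*(26388/190207) - 282)² = (18709092/190207 - 282)² = (-34929282/190207)² = 1220054741035524/36178702849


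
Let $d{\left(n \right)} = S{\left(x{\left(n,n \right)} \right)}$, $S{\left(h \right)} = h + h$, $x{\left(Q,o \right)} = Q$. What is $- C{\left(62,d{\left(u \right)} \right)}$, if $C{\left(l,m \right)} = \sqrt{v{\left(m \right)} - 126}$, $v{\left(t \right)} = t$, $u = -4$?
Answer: $- i \sqrt{134} \approx - 11.576 i$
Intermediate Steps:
$S{\left(h \right)} = 2 h$
$d{\left(n \right)} = 2 n$
$C{\left(l,m \right)} = \sqrt{-126 + m}$ ($C{\left(l,m \right)} = \sqrt{m - 126} = \sqrt{-126 + m}$)
$- C{\left(62,d{\left(u \right)} \right)} = - \sqrt{-126 + 2 \left(-4\right)} = - \sqrt{-126 - 8} = - \sqrt{-134} = - i \sqrt{134}$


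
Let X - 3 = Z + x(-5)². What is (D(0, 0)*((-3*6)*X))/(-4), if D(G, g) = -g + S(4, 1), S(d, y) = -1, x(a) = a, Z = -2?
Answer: -117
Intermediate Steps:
D(G, g) = -1 - g (D(G, g) = -g - 1 = -1 - g)
X = 26 (X = 3 + (-2 + (-5)²) = 3 + (-2 + 25) = 3 + 23 = 26)
(D(0, 0)*((-3*6)*X))/(-4) = ((-1 - 1*0)*(-3*6*26))/(-4) = ((-1 + 0)*(-18*26))*(-¼) = -1*(-468)*(-¼) = 468*(-¼) = -117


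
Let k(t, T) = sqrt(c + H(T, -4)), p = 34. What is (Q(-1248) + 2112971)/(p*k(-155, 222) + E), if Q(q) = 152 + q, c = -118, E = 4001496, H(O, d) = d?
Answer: 1056332420625/2001496297381 - 35901875*I*sqrt(122)/8005985189524 ≈ 0.52777 - 4.9532e-5*I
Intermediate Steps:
k(t, T) = I*sqrt(122) (k(t, T) = sqrt(-118 - 4) = sqrt(-122) = I*sqrt(122))
(Q(-1248) + 2112971)/(p*k(-155, 222) + E) = ((152 - 1248) + 2112971)/(34*(I*sqrt(122)) + 4001496) = (-1096 + 2112971)/(34*I*sqrt(122) + 4001496) = 2111875/(4001496 + 34*I*sqrt(122))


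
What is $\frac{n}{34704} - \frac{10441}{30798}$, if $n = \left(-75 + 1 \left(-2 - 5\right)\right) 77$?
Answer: $- \frac{15466751}{29689272} \approx -0.52095$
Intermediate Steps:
$n = -6314$ ($n = \left(-75 + 1 \left(-7\right)\right) 77 = \left(-75 - 7\right) 77 = \left(-82\right) 77 = -6314$)
$\frac{n}{34704} - \frac{10441}{30798} = - \frac{6314}{34704} - \frac{10441}{30798} = \left(-6314\right) \frac{1}{34704} - \frac{10441}{30798} = - \frac{3157}{17352} - \frac{10441}{30798} = - \frac{15466751}{29689272}$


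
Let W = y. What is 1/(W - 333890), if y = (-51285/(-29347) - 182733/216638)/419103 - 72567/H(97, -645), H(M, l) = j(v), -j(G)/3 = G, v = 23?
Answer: -6809331003096826/2266406184799140923109 ≈ -3.0045e-6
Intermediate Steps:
j(G) = -3*G
H(M, l) = -69 (H(M, l) = -3*23 = -69)
y = 7161343824858310031/6809331003096826 (y = (-51285/(-29347) - 182733/216638)/419103 - 72567/(-69) = (-51285*(-1/29347) - 182733*1/216638)*(1/419103) - 72567*(-1/69) = (51285/29347 - 182733/216638)*(1/419103) + 24189/23 = (5747614479/6357675386)*(1/419103) + 24189/23 = 638623831/296057869699862 + 24189/23 = 7161343824858310031/6809331003096826 ≈ 1051.7)
W = 7161343824858310031/6809331003096826 ≈ 1051.7
1/(W - 333890) = 1/(7161343824858310031/6809331003096826 - 333890) = 1/(-2266406184799140923109/6809331003096826) = -6809331003096826/2266406184799140923109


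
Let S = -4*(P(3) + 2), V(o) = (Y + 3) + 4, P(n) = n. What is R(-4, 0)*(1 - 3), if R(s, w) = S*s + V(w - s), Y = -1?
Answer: -172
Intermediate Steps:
V(o) = 6 (V(o) = (-1 + 3) + 4 = 2 + 4 = 6)
S = -20 (S = -4*(3 + 2) = -4*5 = -20)
R(s, w) = 6 - 20*s (R(s, w) = -20*s + 6 = 6 - 20*s)
R(-4, 0)*(1 - 3) = (6 - 20*(-4))*(1 - 3) = (6 + 80)*(-2) = 86*(-2) = -172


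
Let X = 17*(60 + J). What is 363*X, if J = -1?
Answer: 364089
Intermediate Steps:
X = 1003 (X = 17*(60 - 1) = 17*59 = 1003)
363*X = 363*1003 = 364089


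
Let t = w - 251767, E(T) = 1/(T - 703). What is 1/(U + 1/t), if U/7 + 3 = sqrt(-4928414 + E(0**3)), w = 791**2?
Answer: -2064039560061606/23735743124663928389419 - 978681755772*I*sqrt(2435666555229)/23735743124663928389419 ≈ -8.6959e-8 - 6.435e-5*I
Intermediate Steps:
w = 625681
E(T) = 1/(-703 + T)
t = 373914 (t = 625681 - 251767 = 373914)
U = -21 + 7*I*sqrt(2435666555229)/703 (U = -21 + 7*sqrt(-4928414 + 1/(-703 + 0**3)) = -21 + 7*sqrt(-4928414 + 1/(-703 + 0)) = -21 + 7*sqrt(-4928414 + 1/(-703)) = -21 + 7*sqrt(-4928414 - 1/703) = -21 + 7*sqrt(-3464675043/703) = -21 + 7*(I*sqrt(2435666555229)/703) = -21 + 7*I*sqrt(2435666555229)/703 ≈ -21.0 + 15540.0*I)
1/(U + 1/t) = 1/((-21 + 7*I*sqrt(2435666555229)/703) + 1/373914) = 1/(-7852193/373914 + 7*I*sqrt(2435666555229)/703)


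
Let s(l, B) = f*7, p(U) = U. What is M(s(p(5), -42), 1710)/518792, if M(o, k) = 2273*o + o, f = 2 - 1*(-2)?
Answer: 7959/64849 ≈ 0.12273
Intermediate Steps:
f = 4 (f = 2 + 2 = 4)
s(l, B) = 28 (s(l, B) = 4*7 = 28)
M(o, k) = 2274*o
M(s(p(5), -42), 1710)/518792 = (2274*28)/518792 = 63672*(1/518792) = 7959/64849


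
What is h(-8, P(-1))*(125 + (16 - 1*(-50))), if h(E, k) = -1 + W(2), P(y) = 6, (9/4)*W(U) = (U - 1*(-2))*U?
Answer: 4393/9 ≈ 488.11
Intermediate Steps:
W(U) = 4*U*(2 + U)/9 (W(U) = 4*((U - 1*(-2))*U)/9 = 4*((U + 2)*U)/9 = 4*((2 + U)*U)/9 = 4*(U*(2 + U))/9 = 4*U*(2 + U)/9)
h(E, k) = 23/9 (h(E, k) = -1 + (4/9)*2*(2 + 2) = -1 + (4/9)*2*4 = -1 + 32/9 = 23/9)
h(-8, P(-1))*(125 + (16 - 1*(-50))) = 23*(125 + (16 - 1*(-50)))/9 = 23*(125 + (16 + 50))/9 = 23*(125 + 66)/9 = (23/9)*191 = 4393/9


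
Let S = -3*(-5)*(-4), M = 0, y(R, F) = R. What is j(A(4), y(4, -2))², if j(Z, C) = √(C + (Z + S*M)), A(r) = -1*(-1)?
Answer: 5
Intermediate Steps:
A(r) = 1
S = -60 (S = 15*(-4) = -60)
j(Z, C) = √(C + Z) (j(Z, C) = √(C + (Z - 60*0)) = √(C + (Z + 0)) = √(C + Z))
j(A(4), y(4, -2))² = (√(4 + 1))² = (√5)² = 5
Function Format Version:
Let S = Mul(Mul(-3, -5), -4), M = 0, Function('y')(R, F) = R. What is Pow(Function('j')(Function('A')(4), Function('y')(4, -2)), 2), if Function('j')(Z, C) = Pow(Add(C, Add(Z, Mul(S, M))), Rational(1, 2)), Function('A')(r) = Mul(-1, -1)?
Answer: 5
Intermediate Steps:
Function('A')(r) = 1
S = -60 (S = Mul(15, -4) = -60)
Function('j')(Z, C) = Pow(Add(C, Z), Rational(1, 2)) (Function('j')(Z, C) = Pow(Add(C, Add(Z, Mul(-60, 0))), Rational(1, 2)) = Pow(Add(C, Add(Z, 0)), Rational(1, 2)) = Pow(Add(C, Z), Rational(1, 2)))
Pow(Function('j')(Function('A')(4), Function('y')(4, -2)), 2) = Pow(Pow(Add(4, 1), Rational(1, 2)), 2) = Pow(Pow(5, Rational(1, 2)), 2) = 5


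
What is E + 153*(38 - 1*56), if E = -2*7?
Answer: -2768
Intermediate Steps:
E = -14
E + 153*(38 - 1*56) = -14 + 153*(38 - 1*56) = -14 + 153*(38 - 56) = -14 + 153*(-18) = -14 - 2754 = -2768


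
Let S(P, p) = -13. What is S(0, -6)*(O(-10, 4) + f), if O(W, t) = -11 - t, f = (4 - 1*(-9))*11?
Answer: -1664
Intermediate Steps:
f = 143 (f = (4 + 9)*11 = 13*11 = 143)
S(0, -6)*(O(-10, 4) + f) = -13*((-11 - 1*4) + 143) = -13*((-11 - 4) + 143) = -13*(-15 + 143) = -13*128 = -1664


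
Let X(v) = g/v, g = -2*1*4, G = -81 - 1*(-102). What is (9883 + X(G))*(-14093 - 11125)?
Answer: -1744539210/7 ≈ -2.4922e+8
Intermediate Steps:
G = 21 (G = -81 + 102 = 21)
g = -8 (g = -2*4 = -8)
X(v) = -8/v
(9883 + X(G))*(-14093 - 11125) = (9883 - 8/21)*(-14093 - 11125) = (9883 - 8*1/21)*(-25218) = (9883 - 8/21)*(-25218) = (207535/21)*(-25218) = -1744539210/7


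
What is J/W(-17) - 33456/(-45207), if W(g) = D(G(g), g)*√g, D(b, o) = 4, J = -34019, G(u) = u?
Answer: 11152/15069 + 34019*I*√17/68 ≈ 0.74006 + 2062.7*I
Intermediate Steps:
W(g) = 4*√g
J/W(-17) - 33456/(-45207) = -34019*(-I*√17/68) - 33456/(-45207) = -34019*(-I*√17/68) - 33456*(-1/45207) = -34019*(-I*√17/68) + 11152/15069 = -(-34019)*I*√17/68 + 11152/15069 = 34019*I*√17/68 + 11152/15069 = 11152/15069 + 34019*I*√17/68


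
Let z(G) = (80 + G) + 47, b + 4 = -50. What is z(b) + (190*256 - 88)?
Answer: 48625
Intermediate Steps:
b = -54 (b = -4 - 50 = -54)
z(G) = 127 + G
z(b) + (190*256 - 88) = (127 - 54) + (190*256 - 88) = 73 + (48640 - 88) = 73 + 48552 = 48625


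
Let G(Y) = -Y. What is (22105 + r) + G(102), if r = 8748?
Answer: 30751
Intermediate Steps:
(22105 + r) + G(102) = (22105 + 8748) - 1*102 = 30853 - 102 = 30751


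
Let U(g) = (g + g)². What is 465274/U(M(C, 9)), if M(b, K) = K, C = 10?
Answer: 232637/162 ≈ 1436.0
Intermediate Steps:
U(g) = 4*g² (U(g) = (2*g)² = 4*g²)
465274/U(M(C, 9)) = 465274/((4*9²)) = 465274/((4*81)) = 465274/324 = 465274*(1/324) = 232637/162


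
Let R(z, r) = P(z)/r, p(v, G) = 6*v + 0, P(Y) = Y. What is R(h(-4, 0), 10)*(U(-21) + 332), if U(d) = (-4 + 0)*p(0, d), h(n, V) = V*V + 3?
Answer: 498/5 ≈ 99.600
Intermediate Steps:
h(n, V) = 3 + V**2 (h(n, V) = V**2 + 3 = 3 + V**2)
p(v, G) = 6*v
U(d) = 0 (U(d) = (-4 + 0)*(6*0) = -4*0 = 0)
R(z, r) = z/r
R(h(-4, 0), 10)*(U(-21) + 332) = ((3 + 0**2)/10)*(0 + 332) = ((3 + 0)*(1/10))*332 = (3*(1/10))*332 = (3/10)*332 = 498/5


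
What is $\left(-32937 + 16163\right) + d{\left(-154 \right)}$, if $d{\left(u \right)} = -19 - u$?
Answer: $-16639$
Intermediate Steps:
$\left(-32937 + 16163\right) + d{\left(-154 \right)} = \left(-32937 + 16163\right) - -135 = -16774 + \left(-19 + 154\right) = -16774 + 135 = -16639$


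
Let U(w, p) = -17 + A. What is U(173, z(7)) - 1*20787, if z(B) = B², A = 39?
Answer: -20765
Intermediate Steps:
U(w, p) = 22 (U(w, p) = -17 + 39 = 22)
U(173, z(7)) - 1*20787 = 22 - 1*20787 = 22 - 20787 = -20765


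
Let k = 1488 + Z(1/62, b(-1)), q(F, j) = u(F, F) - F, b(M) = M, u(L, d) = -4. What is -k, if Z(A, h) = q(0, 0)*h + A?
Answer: -92505/62 ≈ -1492.0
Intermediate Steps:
q(F, j) = -4 - F
Z(A, h) = A - 4*h (Z(A, h) = (-4 - 1*0)*h + A = (-4 + 0)*h + A = -4*h + A = A - 4*h)
k = 92505/62 (k = 1488 + (1/62 - 4*(-1)) = 1488 + (1/62 + 4) = 1488 + 249/62 = 92505/62 ≈ 1492.0)
-k = -1*92505/62 = -92505/62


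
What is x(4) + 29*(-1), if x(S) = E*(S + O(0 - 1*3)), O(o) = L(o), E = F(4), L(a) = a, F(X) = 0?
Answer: -29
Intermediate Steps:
E = 0
O(o) = o
x(S) = 0 (x(S) = 0*(S + (0 - 1*3)) = 0*(S + (0 - 3)) = 0*(S - 3) = 0*(-3 + S) = 0)
x(4) + 29*(-1) = 0 + 29*(-1) = 0 - 29 = -29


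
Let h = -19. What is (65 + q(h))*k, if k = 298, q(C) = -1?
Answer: 19072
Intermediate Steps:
(65 + q(h))*k = (65 - 1)*298 = 64*298 = 19072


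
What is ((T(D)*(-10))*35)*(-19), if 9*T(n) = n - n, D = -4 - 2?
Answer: 0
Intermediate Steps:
D = -6
T(n) = 0 (T(n) = (n - n)/9 = (⅑)*0 = 0)
((T(D)*(-10))*35)*(-19) = ((0*(-10))*35)*(-19) = (0*35)*(-19) = 0*(-19) = 0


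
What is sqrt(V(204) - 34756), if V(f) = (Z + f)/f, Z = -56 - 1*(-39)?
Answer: I*sqrt(1251183)/6 ≈ 186.43*I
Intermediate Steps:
Z = -17 (Z = -56 + 39 = -17)
V(f) = (-17 + f)/f
sqrt(V(204) - 34756) = sqrt((-17 + 204)/204 - 34756) = sqrt((1/204)*187 - 34756) = sqrt(11/12 - 34756) = sqrt(-417061/12) = I*sqrt(1251183)/6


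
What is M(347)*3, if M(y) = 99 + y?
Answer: 1338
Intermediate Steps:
M(347)*3 = (99 + 347)*3 = 446*3 = 1338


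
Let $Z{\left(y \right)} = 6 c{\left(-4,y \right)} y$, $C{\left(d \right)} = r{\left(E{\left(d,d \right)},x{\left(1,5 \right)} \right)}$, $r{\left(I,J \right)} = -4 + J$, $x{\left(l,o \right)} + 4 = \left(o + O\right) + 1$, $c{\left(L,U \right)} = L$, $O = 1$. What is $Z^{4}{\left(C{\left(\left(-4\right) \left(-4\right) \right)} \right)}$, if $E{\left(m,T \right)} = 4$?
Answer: $331776$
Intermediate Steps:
$x{\left(l,o \right)} = -2 + o$ ($x{\left(l,o \right)} = -4 + \left(\left(o + 1\right) + 1\right) = -4 + \left(\left(1 + o\right) + 1\right) = -4 + \left(2 + o\right) = -2 + o$)
$C{\left(d \right)} = -1$ ($C{\left(d \right)} = -4 + \left(-2 + 5\right) = -4 + 3 = -1$)
$Z{\left(y \right)} = - 24 y$ ($Z{\left(y \right)} = 6 \left(-4\right) y = - 24 y$)
$Z^{4}{\left(C{\left(\left(-4\right) \left(-4\right) \right)} \right)} = \left(\left(-24\right) \left(-1\right)\right)^{4} = 24^{4} = 331776$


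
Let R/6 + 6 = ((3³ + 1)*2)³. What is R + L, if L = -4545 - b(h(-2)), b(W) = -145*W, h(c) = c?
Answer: 1048825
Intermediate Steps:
L = -4835 (L = -4545 - (-145)*(-2) = -4545 - 1*290 = -4545 - 290 = -4835)
R = 1053660 (R = -36 + 6*((3³ + 1)*2)³ = -36 + 6*((27 + 1)*2)³ = -36 + 6*(28*2)³ = -36 + 6*56³ = -36 + 6*175616 = -36 + 1053696 = 1053660)
R + L = 1053660 - 4835 = 1048825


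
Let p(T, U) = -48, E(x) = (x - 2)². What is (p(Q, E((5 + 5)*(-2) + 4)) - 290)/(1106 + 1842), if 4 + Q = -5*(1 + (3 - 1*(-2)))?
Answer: -169/1474 ≈ -0.11465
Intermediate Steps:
E(x) = (-2 + x)²
Q = -34 (Q = -4 - 5*(1 + (3 - 1*(-2))) = -4 - 5*(1 + (3 + 2)) = -4 - 5*(1 + 5) = -4 - 5*6 = -4 - 30 = -34)
(p(Q, E((5 + 5)*(-2) + 4)) - 290)/(1106 + 1842) = (-48 - 290)/(1106 + 1842) = -338/2948 = -338*1/2948 = -169/1474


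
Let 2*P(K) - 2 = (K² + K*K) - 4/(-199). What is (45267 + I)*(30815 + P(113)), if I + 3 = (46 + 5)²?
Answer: 415153104705/199 ≈ 2.0862e+9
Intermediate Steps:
I = 2598 (I = -3 + (46 + 5)² = -3 + 51² = -3 + 2601 = 2598)
P(K) = 201/199 + K² (P(K) = 1 + ((K² + K*K) - 4/(-199))/2 = 1 + ((K² + K²) - 4*(-1/199))/2 = 1 + (2*K² + 4/199)/2 = 1 + (4/199 + 2*K²)/2 = 1 + (2/199 + K²) = 201/199 + K²)
(45267 + I)*(30815 + P(113)) = (45267 + 2598)*(30815 + (201/199 + 113²)) = 47865*(30815 + (201/199 + 12769)) = 47865*(30815 + 2541232/199) = 47865*(8673417/199) = 415153104705/199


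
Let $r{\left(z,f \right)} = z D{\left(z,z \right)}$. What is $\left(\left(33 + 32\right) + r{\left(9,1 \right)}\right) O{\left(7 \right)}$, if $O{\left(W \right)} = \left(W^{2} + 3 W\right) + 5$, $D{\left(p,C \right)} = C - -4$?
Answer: $13650$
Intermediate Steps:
$D{\left(p,C \right)} = 4 + C$ ($D{\left(p,C \right)} = C + 4 = 4 + C$)
$O{\left(W \right)} = 5 + W^{2} + 3 W$
$r{\left(z,f \right)} = z \left(4 + z\right)$
$\left(\left(33 + 32\right) + r{\left(9,1 \right)}\right) O{\left(7 \right)} = \left(\left(33 + 32\right) + 9 \left(4 + 9\right)\right) \left(5 + 7^{2} + 3 \cdot 7\right) = \left(65 + 9 \cdot 13\right) \left(5 + 49 + 21\right) = \left(65 + 117\right) 75 = 182 \cdot 75 = 13650$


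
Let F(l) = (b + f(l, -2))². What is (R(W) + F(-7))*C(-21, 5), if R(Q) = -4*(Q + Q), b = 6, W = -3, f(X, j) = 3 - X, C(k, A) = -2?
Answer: -560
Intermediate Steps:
R(Q) = -8*Q
F(l) = (9 - l)² (F(l) = (6 + (3 - l))² = (9 - l)²)
(R(W) + F(-7))*C(-21, 5) = (-8*(-3) + (-9 - 7)²)*(-2) = (24 + (-16)²)*(-2) = (24 + 256)*(-2) = 280*(-2) = -560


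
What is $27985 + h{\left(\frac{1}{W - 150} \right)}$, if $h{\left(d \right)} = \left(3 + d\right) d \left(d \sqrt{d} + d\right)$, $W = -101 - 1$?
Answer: $\frac{447844179635}{16003008} + \frac{755 i \sqrt{7}}{672126336} \approx 27985.0 + 2.972 \cdot 10^{-6} i$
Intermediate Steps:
$W = -102$
$h{\left(d \right)} = d \left(3 + d\right) \left(d + d^{\frac{3}{2}}\right)$ ($h{\left(d \right)} = \left(3 + d\right) d \left(d^{\frac{3}{2}} + d\right) = \left(3 + d\right) d \left(d + d^{\frac{3}{2}}\right) = d \left(3 + d\right) \left(d + d^{\frac{3}{2}}\right)$)
$27985 + h{\left(\frac{1}{W - 150} \right)} = 27985 + \left(\left(\frac{1}{-102 - 150}\right)^{3} + \left(\frac{1}{-102 - 150}\right)^{\frac{7}{2}} + 3 \left(\frac{1}{-102 - 150}\right)^{2} + 3 \left(\frac{1}{-102 - 150}\right)^{\frac{5}{2}}\right) = 27985 + \left(\left(\frac{1}{-252}\right)^{3} + \left(\frac{1}{-252}\right)^{\frac{7}{2}} + 3 \left(\frac{1}{-252}\right)^{2} + 3 \left(\frac{1}{-252}\right)^{\frac{5}{2}}\right) = 27985 + \left(\left(- \frac{1}{252}\right)^{3} + \left(- \frac{1}{252}\right)^{\frac{7}{2}} + 3 \left(- \frac{1}{252}\right)^{2} + 3 \left(- \frac{1}{252}\right)^{\frac{5}{2}}\right) = 27985 + \left(- \frac{1}{16003008} - \frac{i \sqrt{7}}{672126336} + 3 \cdot \frac{1}{63504} + 3 \frac{i \sqrt{7}}{2667168}\right) = 27985 + \left(- \frac{1}{16003008} - \frac{i \sqrt{7}}{672126336} + \frac{1}{21168} + \frac{i \sqrt{7}}{889056}\right) = 27985 + \left(\frac{755}{16003008} + \frac{755 i \sqrt{7}}{672126336}\right) = \frac{447844179635}{16003008} + \frac{755 i \sqrt{7}}{672126336}$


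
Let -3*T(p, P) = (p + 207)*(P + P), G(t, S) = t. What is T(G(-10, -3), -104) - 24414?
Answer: -32266/3 ≈ -10755.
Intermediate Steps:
T(p, P) = -2*P*(207 + p)/3 (T(p, P) = -(p + 207)*(P + P)/3 = -(207 + p)*2*P/3 = -2*P*(207 + p)/3)
T(G(-10, -3), -104) - 24414 = -⅔*(-104)*(207 - 10) - 24414 = -⅔*(-104)*197 - 24414 = 40976/3 - 24414 = -32266/3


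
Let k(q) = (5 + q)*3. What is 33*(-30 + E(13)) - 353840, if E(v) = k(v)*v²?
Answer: -53672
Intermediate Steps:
k(q) = 15 + 3*q
E(v) = v²*(15 + 3*v) (E(v) = (15 + 3*v)*v² = v²*(15 + 3*v))
33*(-30 + E(13)) - 353840 = 33*(-30 + 3*13²*(5 + 13)) - 353840 = 33*(-30 + 3*169*18) - 353840 = 33*(-30 + 9126) - 353840 = 33*9096 - 353840 = 300168 - 353840 = -53672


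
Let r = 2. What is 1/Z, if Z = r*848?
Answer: 1/1696 ≈ 0.00058962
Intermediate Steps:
Z = 1696 (Z = 2*848 = 1696)
1/Z = 1/1696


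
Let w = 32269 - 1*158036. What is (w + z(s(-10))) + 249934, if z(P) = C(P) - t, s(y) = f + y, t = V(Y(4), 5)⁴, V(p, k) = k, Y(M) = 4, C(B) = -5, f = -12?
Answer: 123537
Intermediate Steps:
t = 625 (t = 5⁴ = 625)
s(y) = -12 + y
w = -125767 (w = 32269 - 158036 = -125767)
z(P) = -630 (z(P) = -5 - 1*625 = -5 - 625 = -630)
(w + z(s(-10))) + 249934 = (-125767 - 630) + 249934 = -126397 + 249934 = 123537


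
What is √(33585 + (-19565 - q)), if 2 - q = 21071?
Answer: √35089 ≈ 187.32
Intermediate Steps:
q = -21069 (q = 2 - 1*21071 = 2 - 21071 = -21069)
√(33585 + (-19565 - q)) = √(33585 + (-19565 - 1*(-21069))) = √(33585 + (-19565 + 21069)) = √(33585 + 1504) = √35089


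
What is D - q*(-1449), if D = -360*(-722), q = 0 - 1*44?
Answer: 196164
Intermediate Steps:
q = -44 (q = 0 - 44 = -44)
D = 259920
D - q*(-1449) = 259920 - (-44)*(-1449) = 259920 - 1*63756 = 259920 - 63756 = 196164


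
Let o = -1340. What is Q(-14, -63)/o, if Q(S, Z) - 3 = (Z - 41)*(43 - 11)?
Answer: 665/268 ≈ 2.4813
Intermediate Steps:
Q(S, Z) = -1309 + 32*Z (Q(S, Z) = 3 + (Z - 41)*(43 - 11) = 3 + (-41 + Z)*32 = 3 + (-1312 + 32*Z) = -1309 + 32*Z)
Q(-14, -63)/o = (-1309 + 32*(-63))/(-1340) = (-1309 - 2016)*(-1/1340) = -3325*(-1/1340) = 665/268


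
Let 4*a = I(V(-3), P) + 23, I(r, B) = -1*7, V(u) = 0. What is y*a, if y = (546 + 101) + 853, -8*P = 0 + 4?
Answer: 6000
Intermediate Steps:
P = -1/2 (P = -(0 + 4)/8 = -1/8*4 = -1/2 ≈ -0.50000)
I(r, B) = -7
y = 1500 (y = 647 + 853 = 1500)
a = 4 (a = (-7 + 23)/4 = (1/4)*16 = 4)
y*a = 1500*4 = 6000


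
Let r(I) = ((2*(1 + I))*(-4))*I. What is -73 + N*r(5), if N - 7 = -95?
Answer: 21047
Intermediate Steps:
N = -88 (N = 7 - 95 = -88)
r(I) = I*(-8 - 8*I) (r(I) = ((2 + 2*I)*(-4))*I = (-8 - 8*I)*I = I*(-8 - 8*I))
-73 + N*r(5) = -73 - (-704)*5*(1 + 5) = -73 - (-704)*5*6 = -73 - 88*(-240) = -73 + 21120 = 21047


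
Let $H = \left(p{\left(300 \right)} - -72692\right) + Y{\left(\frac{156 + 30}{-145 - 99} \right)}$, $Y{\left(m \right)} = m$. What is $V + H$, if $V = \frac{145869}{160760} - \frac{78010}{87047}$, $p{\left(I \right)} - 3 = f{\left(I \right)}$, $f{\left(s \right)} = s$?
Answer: $\frac{1021457848442463}{13993675720} \approx 72994.0$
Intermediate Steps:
$p{\left(I \right)} = 3 + I$
$V = \frac{156571243}{13993675720}$ ($V = 145869 \cdot \frac{1}{160760} - \frac{78010}{87047} = \frac{145869}{160760} - \frac{78010}{87047} = \frac{156571243}{13993675720} \approx 0.011189$)
$H = \frac{8905297}{122}$ ($H = \left(\left(3 + 300\right) - -72692\right) + \frac{156 + 30}{-145 - 99} = \left(303 + 72692\right) + \frac{186}{-244} = 72995 + 186 \left(- \frac{1}{244}\right) = 72995 - \frac{93}{122} = \frac{8905297}{122} \approx 72994.0$)
$V + H = \frac{156571243}{13993675720} + \frac{8905297}{122} = \frac{1021457848442463}{13993675720}$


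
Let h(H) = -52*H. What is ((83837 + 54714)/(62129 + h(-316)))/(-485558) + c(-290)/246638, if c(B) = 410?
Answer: 1114689721003/672016708543446 ≈ 0.0016587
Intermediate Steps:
((83837 + 54714)/(62129 + h(-316)))/(-485558) + c(-290)/246638 = ((83837 + 54714)/(62129 - 52*(-316)))/(-485558) + 410/246638 = (138551/(62129 + 16432))*(-1/485558) + 410*(1/246638) = (138551/78561)*(-1/485558) + 205/123319 = (138551*(1/78561))*(-1/485558) + 205/123319 = (19793/11223)*(-1/485558) + 205/123319 = -19793/5449417434 + 205/123319 = 1114689721003/672016708543446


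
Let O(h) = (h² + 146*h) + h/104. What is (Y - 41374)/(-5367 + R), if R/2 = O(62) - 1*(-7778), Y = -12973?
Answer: -1413022/935537 ≈ -1.5104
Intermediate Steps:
O(h) = h² + 15185*h/104 (O(h) = (h² + 146*h) + h*(1/104) = (h² + 146*h) + h/104 = h² + 15185*h/104)
R = 1075079/26 (R = 2*((1/104)*62*(15185 + 104*62) - 1*(-7778)) = 2*((1/104)*62*(15185 + 6448) + 7778) = 2*((1/104)*62*21633 + 7778) = 2*(670623/52 + 7778) = 2*(1075079/52) = 1075079/26 ≈ 41349.)
(Y - 41374)/(-5367 + R) = (-12973 - 41374)/(-5367 + 1075079/26) = -54347/935537/26 = -54347*26/935537 = -1413022/935537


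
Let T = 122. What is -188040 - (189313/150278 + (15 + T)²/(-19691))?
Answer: -19187400089049/102038762 ≈ -1.8804e+5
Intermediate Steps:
-188040 - (189313/150278 + (15 + T)²/(-19691)) = -188040 - (189313/150278 + (15 + 122)²/(-19691)) = -188040 - (189313*(1/150278) + 137²*(-1/19691)) = -188040 - (189313/150278 + 18769*(-1/19691)) = -188040 - (189313/150278 - 18769/19691) = -188040 - 1*31282569/102038762 = -188040 - 31282569/102038762 = -19187400089049/102038762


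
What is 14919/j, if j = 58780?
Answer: 14919/58780 ≈ 0.25381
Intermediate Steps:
14919/j = 14919/58780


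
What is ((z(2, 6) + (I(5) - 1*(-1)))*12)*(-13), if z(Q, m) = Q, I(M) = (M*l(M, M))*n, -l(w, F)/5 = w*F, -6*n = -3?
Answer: 48282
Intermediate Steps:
n = ½ (n = -⅙*(-3) = ½ ≈ 0.50000)
l(w, F) = -5*F*w (l(w, F) = -5*w*F = -5*F*w)
I(M) = -5*M³/2 (I(M) = (M*(-5*M*M))*(½) = (M*(-5*M²))*(½) = -5*M³*(½) = -5*M³/2)
((z(2, 6) + (I(5) - 1*(-1)))*12)*(-13) = ((2 + (-5/2*5³ - 1*(-1)))*12)*(-13) = ((2 + (-5/2*125 + 1))*12)*(-13) = ((2 + (-625/2 + 1))*12)*(-13) = ((2 - 623/2)*12)*(-13) = -619/2*12*(-13) = -3714*(-13) = 48282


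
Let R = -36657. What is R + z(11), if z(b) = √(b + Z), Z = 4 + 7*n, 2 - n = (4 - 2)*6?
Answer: -36657 + I*√55 ≈ -36657.0 + 7.4162*I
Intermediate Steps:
n = -10 (n = 2 - (4 - 2)*6 = 2 - 2*6 = 2 - 1*12 = 2 - 12 = -10)
Z = -66 (Z = 4 + 7*(-10) = 4 - 70 = -66)
z(b) = √(-66 + b) (z(b) = √(b - 66) = √(-66 + b))
R + z(11) = -36657 + √(-66 + 11) = -36657 + √(-55) = -36657 + I*√55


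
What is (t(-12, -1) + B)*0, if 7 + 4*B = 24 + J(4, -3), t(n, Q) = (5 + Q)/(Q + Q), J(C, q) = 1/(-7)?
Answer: 0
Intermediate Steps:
J(C, q) = -⅐
t(n, Q) = (5 + Q)/(2*Q) (t(n, Q) = (5 + Q)/((2*Q)) = (5 + Q)*(1/(2*Q)) = (5 + Q)/(2*Q))
B = 59/14 (B = -7/4 + (24 - ⅐)/4 = -7/4 + (¼)*(167/7) = -7/4 + 167/28 = 59/14 ≈ 4.2143)
(t(-12, -1) + B)*0 = ((½)*(5 - 1)/(-1) + 59/14)*0 = ((½)*(-1)*4 + 59/14)*0 = (-2 + 59/14)*0 = (31/14)*0 = 0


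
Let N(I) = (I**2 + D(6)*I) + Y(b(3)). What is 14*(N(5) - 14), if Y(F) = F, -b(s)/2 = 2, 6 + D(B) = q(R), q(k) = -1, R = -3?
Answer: -392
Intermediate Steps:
D(B) = -7 (D(B) = -6 - 1 = -7)
b(s) = -4 (b(s) = -2*2 = -4)
N(I) = -4 + I**2 - 7*I (N(I) = (I**2 - 7*I) - 4 = -4 + I**2 - 7*I)
14*(N(5) - 14) = 14*((-4 + 5**2 - 7*5) - 14) = 14*((-4 + 25 - 35) - 14) = 14*(-14 - 14) = 14*(-28) = -392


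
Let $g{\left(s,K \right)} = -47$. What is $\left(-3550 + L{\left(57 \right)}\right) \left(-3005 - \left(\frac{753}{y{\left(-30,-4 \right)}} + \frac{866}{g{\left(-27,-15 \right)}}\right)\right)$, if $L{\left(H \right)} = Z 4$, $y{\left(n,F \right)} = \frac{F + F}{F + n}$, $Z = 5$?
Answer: $\frac{2052912095}{94} \approx 2.1839 \cdot 10^{7}$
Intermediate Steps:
$y{\left(n,F \right)} = \frac{2 F}{F + n}$
$L{\left(H \right)} = 20$ ($L{\left(H \right)} = 5 \cdot 4 = 20$)
$\left(-3550 + L{\left(57 \right)}\right) \left(-3005 - \left(\frac{753}{y{\left(-30,-4 \right)}} + \frac{866}{g{\left(-27,-15 \right)}}\right)\right) = \left(-3550 + 20\right) \left(-3005 - \left(- \frac{866}{47} + \frac{12801}{4}\right)\right) = - 3530 \left(-3005 - \left(- \frac{866}{47} + \frac{753}{2 \left(-4\right) \frac{1}{-34}}\right)\right) = - 3530 \left(-3005 + \left(\frac{866}{47} - \frac{753}{2 \left(-4\right) \left(- \frac{1}{34}\right)}\right)\right) = - 3530 \left(-3005 + \left(\frac{866}{47} - \frac{753}{\frac{4}{17}}\right)\right) = - 3530 \left(-3005 + \left(\frac{866}{47} - \frac{12801}{4}\right)\right) = - 3530 \left(-3005 - \frac{598183}{188}\right) = \left(-3530\right) \left(- \frac{1163123}{188}\right) = \frac{2052912095}{94}$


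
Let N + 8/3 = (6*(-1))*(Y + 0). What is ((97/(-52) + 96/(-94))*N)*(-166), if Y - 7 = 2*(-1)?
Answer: -28692685/1833 ≈ -15653.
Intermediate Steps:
Y = 5 (Y = 7 + 2*(-1) = 7 - 2 = 5)
N = -98/3 (N = -8/3 + (6*(-1))*(5 + 0) = -8/3 - 6*5 = -8/3 - 30 = -98/3 ≈ -32.667)
((97/(-52) + 96/(-94))*N)*(-166) = ((97/(-52) + 96/(-94))*(-98/3))*(-166) = ((97*(-1/52) + 96*(-1/94))*(-98/3))*(-166) = ((-97/52 - 48/47)*(-98/3))*(-166) = -7055/2444*(-98/3)*(-166) = (345695/3666)*(-166) = -28692685/1833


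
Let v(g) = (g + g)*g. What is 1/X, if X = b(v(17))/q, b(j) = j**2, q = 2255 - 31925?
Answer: -14835/167042 ≈ -0.088810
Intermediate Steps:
q = -29670
v(g) = 2*g**2 (v(g) = (2*g)*g = 2*g**2)
X = -167042/14835 (X = (2*17**2)**2/(-29670) = (2*289)**2*(-1/29670) = 578**2*(-1/29670) = 334084*(-1/29670) = -167042/14835 ≈ -11.260)
1/X = 1/(-167042/14835) = -14835/167042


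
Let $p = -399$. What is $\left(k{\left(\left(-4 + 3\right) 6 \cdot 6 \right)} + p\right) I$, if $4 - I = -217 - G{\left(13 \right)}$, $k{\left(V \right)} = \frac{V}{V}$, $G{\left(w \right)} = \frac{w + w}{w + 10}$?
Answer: $- \frac{2033382}{23} \approx -88408.0$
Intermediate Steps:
$G{\left(w \right)} = \frac{2 w}{10 + w}$
$k{\left(V \right)} = 1$
$I = \frac{5109}{23}$ ($I = 4 - \left(-217 - 2 \cdot 13 \frac{1}{10 + 13}\right) = 4 - \left(-217 - 2 \cdot 13 \cdot \frac{1}{23}\right) = 4 - \left(-217 - \frac{26}{23}\right) = 4 - - \frac{5017}{23} = 4 + \frac{5017}{23} = \frac{5109}{23} \approx 222.13$)
$\left(k{\left(\left(-4 + 3\right) 6 \cdot 6 \right)} + p\right) I = \left(1 - 399\right) \frac{5109}{23} = \left(-398\right) \frac{5109}{23} = - \frac{2033382}{23}$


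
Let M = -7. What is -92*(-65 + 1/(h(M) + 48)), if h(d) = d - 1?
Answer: 59777/10 ≈ 5977.7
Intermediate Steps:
h(d) = -1 + d
-92*(-65 + 1/(h(M) + 48)) = -92*(-65 + 1/((-1 - 7) + 48)) = -92*(-65 + 1/(-8 + 48)) = -92*(-65 + 1/40) = -92*(-2599/40) = 59777/10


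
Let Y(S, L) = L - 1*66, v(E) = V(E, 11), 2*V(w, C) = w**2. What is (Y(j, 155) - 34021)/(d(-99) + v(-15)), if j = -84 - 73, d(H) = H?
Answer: -67864/27 ≈ -2513.5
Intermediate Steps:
V(w, C) = w**2/2
v(E) = E**2/2
j = -157
Y(S, L) = -66 + L (Y(S, L) = L - 66 = -66 + L)
(Y(j, 155) - 34021)/(d(-99) + v(-15)) = ((-66 + 155) - 34021)/(-99 + (1/2)*(-15)**2) = (89 - 34021)/(-99 + (1/2)*225) = -33932/(-99 + 225/2) = -33932/27/2 = -33932*2/27 = -67864/27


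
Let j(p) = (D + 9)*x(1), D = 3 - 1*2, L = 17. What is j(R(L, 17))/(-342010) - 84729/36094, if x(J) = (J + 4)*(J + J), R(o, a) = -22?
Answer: -2898177469/1234450894 ≈ -2.3477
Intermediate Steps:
x(J) = 2*J*(4 + J) (x(J) = (4 + J)*(2*J) = 2*J*(4 + J))
D = 1 (D = 3 - 2 = 1)
j(p) = 100 (j(p) = (1 + 9)*(2*1*(4 + 1)) = 10*(2*1*5) = 10*10 = 100)
j(R(L, 17))/(-342010) - 84729/36094 = 100/(-342010) - 84729/36094 = 100*(-1/342010) - 84729*1/36094 = -10/34201 - 84729/36094 = -2898177469/1234450894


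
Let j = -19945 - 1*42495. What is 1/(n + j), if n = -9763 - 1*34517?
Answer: -1/106720 ≈ -9.3703e-6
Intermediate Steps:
j = -62440 (j = -19945 - 42495 = -62440)
n = -44280 (n = -9763 - 34517 = -44280)
1/(n + j) = 1/(-44280 - 62440) = 1/(-106720) = -1/106720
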